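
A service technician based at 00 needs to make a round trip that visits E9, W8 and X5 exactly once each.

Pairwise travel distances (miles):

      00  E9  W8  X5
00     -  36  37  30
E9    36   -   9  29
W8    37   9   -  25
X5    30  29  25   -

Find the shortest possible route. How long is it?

100 miles — the shortest possible round trip.

With 3 stops there are 3!/2 = 3 distinct round trips (a route and its reverse cost the same).
00 - E9 - W8 - X5 - 00: 36+9+25+30 = 100
00 - E9 - X5 - W8 - 00: 36+29+25+37 = 127
00 - W8 - E9 - X5 - 00: 37+9+29+30 = 105
The minimum is 100.
One optimal route: 00 → E9 → W8 → X5 → 00 (or its reverse).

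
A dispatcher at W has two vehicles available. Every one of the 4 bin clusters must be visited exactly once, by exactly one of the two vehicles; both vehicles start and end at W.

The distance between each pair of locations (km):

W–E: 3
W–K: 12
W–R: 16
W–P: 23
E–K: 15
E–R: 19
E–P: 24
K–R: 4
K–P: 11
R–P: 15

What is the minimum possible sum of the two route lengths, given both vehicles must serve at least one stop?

Check every non-empty split of the stops between the two vehicles; for each half take its own optimal tour:
  {E} + {K, R, P}: 6 + 54 = 60
  {K} + {E, R, P}: 24 + 58 = 82
  {E, K} + {R, P}: 30 + 54 = 84
  {R} + {E, K, P}: 32 + 50 = 82
  {E, R} + {K, P}: 38 + 46 = 84
  {K, R} + {E, P}: 32 + 50 = 82
  … (7 splits in total)
Best: vehicle 1 W → E → W = 6; vehicle 2 W → K → R → P → W = 54; combined 60.

Minimum combined distance: 60 km.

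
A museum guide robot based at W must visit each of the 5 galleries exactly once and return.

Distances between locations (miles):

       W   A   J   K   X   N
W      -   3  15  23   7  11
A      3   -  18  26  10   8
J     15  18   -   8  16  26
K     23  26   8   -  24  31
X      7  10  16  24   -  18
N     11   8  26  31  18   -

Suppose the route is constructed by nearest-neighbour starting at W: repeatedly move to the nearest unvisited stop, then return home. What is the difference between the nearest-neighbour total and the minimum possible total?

Excess over optimum: 3 miles.

W: A=3, X=7, N=11, J=15, K=23 ⇒ A
A: N=8, X=10, J=18, K=26 ⇒ N
N: X=18, J=26, K=31 ⇒ X
X: J=16, K=24 ⇒ J
J: K=8 ⇒ K
NN route W → A → N → X → J → K → W costs 76.
Optimal: W → A → N → K → J → X → W costs 73 (by enumerating all 60 distinct tours).
Excess = 76 − 73 = 3.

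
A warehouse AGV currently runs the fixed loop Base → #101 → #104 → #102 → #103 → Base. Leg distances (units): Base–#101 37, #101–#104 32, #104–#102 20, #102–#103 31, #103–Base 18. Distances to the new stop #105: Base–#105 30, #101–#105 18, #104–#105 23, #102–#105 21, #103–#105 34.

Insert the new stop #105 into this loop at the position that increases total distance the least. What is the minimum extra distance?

Insertion cost between consecutive stops i–j is d(i,#105) + d(#105,j) − d(i,j):
  between Base and #101: 30 + 18 − 37 = 11
  between #101 and #104: 18 + 23 − 32 = 9
  between #104 and #102: 23 + 21 − 20 = 24
  between #102 and #103: 21 + 34 − 31 = 24
  between #103 and Base: 34 + 30 − 18 = 46
Cheapest insertion is between #101 and #104, adding 9.
New total = 138 + 9 = 147.

Minimum extra distance: 9, inserting #105 between #101 and #104.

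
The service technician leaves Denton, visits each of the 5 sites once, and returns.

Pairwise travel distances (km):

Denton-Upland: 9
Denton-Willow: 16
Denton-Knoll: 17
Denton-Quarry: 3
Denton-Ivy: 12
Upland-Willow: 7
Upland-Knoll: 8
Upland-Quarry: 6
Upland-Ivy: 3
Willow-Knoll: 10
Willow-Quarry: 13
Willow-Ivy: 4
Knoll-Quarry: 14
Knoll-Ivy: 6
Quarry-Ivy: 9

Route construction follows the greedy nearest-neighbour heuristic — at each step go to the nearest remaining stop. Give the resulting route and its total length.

Denton → [Quarry:3 / Upland:9 / Ivy:12 / Willow:16 / Knoll:17] → Quarry (3)
Quarry → [Upland:6 / Ivy:9 / Willow:13 / Knoll:14] → Upland (6)
Upland → [Ivy:3 / Willow:7 / Knoll:8] → Ivy (3)
Ivy → [Willow:4 / Knoll:6] → Willow (4)
Willow → [Knoll:10] → Knoll (10)
Return Knoll→Denton: 17.
Total = 3 + 6 + 3 + 4 + 10 + 17 = 43.

Nearest-neighbour total = 43 km; route Denton → Quarry → Upland → Ivy → Willow → Knoll → Denton.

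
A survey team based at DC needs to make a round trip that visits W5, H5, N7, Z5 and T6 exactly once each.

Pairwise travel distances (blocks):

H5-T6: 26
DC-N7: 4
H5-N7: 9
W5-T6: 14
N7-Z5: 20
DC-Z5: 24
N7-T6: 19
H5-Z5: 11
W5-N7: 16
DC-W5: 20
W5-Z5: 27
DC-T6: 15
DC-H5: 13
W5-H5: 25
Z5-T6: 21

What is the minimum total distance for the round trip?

79 blocks — the shortest possible round trip.

DC→W5→H5→N7→Z5→T6→DC: 20+25+9+20+21+15 = 110
DC→W5→H5→N7→T6→Z5→DC: 20+25+9+19+21+24 = 118
DC→W5→H5→Z5→N7→T6→DC: 20+25+11+20+19+15 = 110
DC→W5→H5→Z5→T6→N7→DC: 20+25+11+21+19+4 = 100
DC→W5→H5→T6→N7→Z5→DC: 20+25+26+19+20+24 = 134
DC→W5→H5→T6→Z5→N7→DC: 20+25+26+21+20+4 = 116
DC→W5→N7→H5→Z5→T6→DC: 20+16+9+11+21+15 = 92
DC→W5→N7→H5→T6→Z5→DC: 20+16+9+26+21+24 = 116
DC→W5→N7→Z5→H5→T6→DC: 20+16+20+11+26+15 = 108
DC→W5→N7→Z5→T6→H5→DC: 20+16+20+21+26+13 = 116
DC→W5→N7→T6→H5→Z5→DC: 20+16+19+26+11+24 = 116
DC→W5→N7→T6→Z5→H5→DC: 20+16+19+21+11+13 = 100
DC→W5→Z5→H5→N7→T6→DC: 20+27+11+9+19+15 = 101
DC→W5→Z5→H5→T6→N7→DC: 20+27+11+26+19+4 = 107
… (46 more)
DC→W5→T6→Z5→H5→N7→DC: 20+14+21+11+9+4 = 79  ← best
The minimum is 79.
One optimal route: DC → W5 → T6 → Z5 → H5 → N7 → DC (or its reverse).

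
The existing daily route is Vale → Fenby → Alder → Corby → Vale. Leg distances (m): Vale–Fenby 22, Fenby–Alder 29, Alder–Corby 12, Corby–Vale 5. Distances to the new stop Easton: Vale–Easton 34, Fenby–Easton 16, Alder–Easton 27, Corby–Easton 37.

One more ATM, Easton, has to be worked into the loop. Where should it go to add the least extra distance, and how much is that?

Adding 14 m by placing Easton on the Fenby–Alder leg.

Insertion cost between consecutive stops i–j is d(i,Easton) + d(Easton,j) − d(i,j):
  between Vale and Fenby: 34 + 16 − 22 = 28
  between Fenby and Alder: 16 + 27 − 29 = 14
  between Alder and Corby: 27 + 37 − 12 = 52
  between Corby and Vale: 37 + 34 − 5 = 66
Cheapest insertion is between Fenby and Alder, adding 14.
New total = 68 + 14 = 82.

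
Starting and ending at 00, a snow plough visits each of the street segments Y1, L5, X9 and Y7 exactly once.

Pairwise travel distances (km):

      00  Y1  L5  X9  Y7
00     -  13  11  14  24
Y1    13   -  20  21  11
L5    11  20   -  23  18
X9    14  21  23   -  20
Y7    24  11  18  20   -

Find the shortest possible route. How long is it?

75 km — the shortest possible round trip.

There are 12 distinct closed tours to check (reversals are equivalent).
00 → Y1 → L5 → X9 → Y7 → 00: 13+20+23+20+24 = 100
00 → Y1 → L5 → Y7 → X9 → 00: 13+20+18+20+14 = 85
00 → Y1 → X9 → L5 → Y7 → 00: 13+21+23+18+24 = 99
00 → Y1 → X9 → Y7 → L5 → 00: 13+21+20+18+11 = 83
00 → Y1 → Y7 → L5 → X9 → 00: 13+11+18+23+14 = 79
00 → Y1 → Y7 → X9 → L5 → 00: 13+11+20+23+11 = 78
00 → L5 → Y1 → X9 → Y7 → 00: 11+20+21+20+24 = 96
00 → L5 → Y1 → Y7 → X9 → 00: 11+20+11+20+14 = 76
00 → L5 → X9 → Y1 → Y7 → 00: 11+23+21+11+24 = 90
00 → L5 → Y7 → Y1 → X9 → 00: 11+18+11+21+14 = 75
00 → X9 → Y1 → L5 → Y7 → 00: 14+21+20+18+24 = 97
00 → X9 → L5 → Y1 → Y7 → 00: 14+23+20+11+24 = 92
The minimum is 75.
One optimal route: 00 → L5 → Y7 → Y1 → X9 → 00 (or its reverse).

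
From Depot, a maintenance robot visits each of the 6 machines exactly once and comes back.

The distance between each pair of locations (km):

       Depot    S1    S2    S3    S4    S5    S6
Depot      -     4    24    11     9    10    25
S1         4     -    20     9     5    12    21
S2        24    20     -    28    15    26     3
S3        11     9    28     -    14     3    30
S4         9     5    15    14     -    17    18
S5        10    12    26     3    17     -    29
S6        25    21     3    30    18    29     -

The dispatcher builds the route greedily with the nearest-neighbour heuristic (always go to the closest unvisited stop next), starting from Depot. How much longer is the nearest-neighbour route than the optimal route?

Depot: S1=4, S4=9, S5=10, S3=11, S2=24, S6=25 ⇒ S1
S1: S4=5, S3=9, S5=12, S2=20, S6=21 ⇒ S4
S4: S3=14, S2=15, S5=17, S6=18 ⇒ S3
S3: S5=3, S2=28, S6=30 ⇒ S5
S5: S2=26, S6=29 ⇒ S2
S2: S6=3 ⇒ S6
NN route Depot → S1 → S4 → S3 → S5 → S2 → S6 → Depot costs 80.
Optimal: Depot → S1 → S4 → S2 → S6 → S3 → S5 → Depot costs 70 (by enumerating all 360 distinct tours).
Excess = 80 − 70 = 10.

The nearest-neighbour route is 10 km longer than optimal.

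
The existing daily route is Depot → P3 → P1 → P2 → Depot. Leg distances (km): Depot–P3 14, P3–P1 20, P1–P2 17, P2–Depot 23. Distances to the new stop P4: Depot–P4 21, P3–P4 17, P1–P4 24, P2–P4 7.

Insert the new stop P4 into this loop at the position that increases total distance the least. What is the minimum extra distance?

Insertion cost between consecutive stops i–j is d(i,P4) + d(P4,j) − d(i,j):
  between Depot and P3: 21 + 17 − 14 = 24
  between P3 and P1: 17 + 24 − 20 = 21
  between P1 and P2: 24 + 7 − 17 = 14
  between P2 and Depot: 7 + 21 − 23 = 5
Cheapest insertion is between P2 and Depot, adding 5.
New total = 74 + 5 = 79.

+5 km — insert P4 between P2 and Depot.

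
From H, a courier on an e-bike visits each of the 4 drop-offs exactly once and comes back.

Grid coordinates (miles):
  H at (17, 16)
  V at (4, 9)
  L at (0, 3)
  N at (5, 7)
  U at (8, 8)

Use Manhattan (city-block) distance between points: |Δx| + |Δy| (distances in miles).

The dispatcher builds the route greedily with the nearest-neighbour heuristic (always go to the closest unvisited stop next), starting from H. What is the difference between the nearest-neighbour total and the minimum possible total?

From H: U=17, V=20, N=21, L=30 → choose U (17).
From U: N=4, V=5, L=13 → choose N (4).
From N: V=3, L=9 → choose V (3).
From V: L=10 → choose L (10).
NN route H → U → N → V → L → H costs 64.
Optimal: H → V → L → N → U → H costs 60 (by enumerating all 12 distinct tours).
Excess = 64 − 60 = 4.

The nearest-neighbour route is 4 miles longer than optimal.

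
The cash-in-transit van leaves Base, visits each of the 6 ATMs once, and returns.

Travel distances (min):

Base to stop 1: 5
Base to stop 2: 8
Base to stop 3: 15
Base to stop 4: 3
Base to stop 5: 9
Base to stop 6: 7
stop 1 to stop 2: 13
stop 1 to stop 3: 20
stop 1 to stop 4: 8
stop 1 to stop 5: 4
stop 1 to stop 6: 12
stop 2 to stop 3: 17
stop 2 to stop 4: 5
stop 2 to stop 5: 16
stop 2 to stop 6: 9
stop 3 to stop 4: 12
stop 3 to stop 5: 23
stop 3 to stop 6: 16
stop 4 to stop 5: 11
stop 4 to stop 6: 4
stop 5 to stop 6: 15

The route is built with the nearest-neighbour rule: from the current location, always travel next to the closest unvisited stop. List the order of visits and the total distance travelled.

Total distance 71 min via the nearest-neighbour route Base → stop 4 → stop 6 → stop 2 → stop 1 → stop 5 → stop 3 → Base.

From Base: distances to unvisited — stop 4=3, stop 1=5, stop 6=7, stop 2=8, stop 5=9, stop 3=15. Nearest is stop 4 (3).
From stop 4: distances to unvisited — stop 6=4, stop 2=5, stop 1=8, stop 5=11, stop 3=12. Nearest is stop 6 (4).
From stop 6: distances to unvisited — stop 2=9, stop 1=12, stop 5=15, stop 3=16. Nearest is stop 2 (9).
From stop 2: distances to unvisited — stop 1=13, stop 5=16, stop 3=17. Nearest is stop 1 (13).
From stop 1: distances to unvisited — stop 5=4, stop 3=20. Nearest is stop 5 (4).
From stop 5: distances to unvisited — stop 3=23. Nearest is stop 3 (23).
Return stop 3→Base: 15.
Total = 3 + 4 + 9 + 13 + 4 + 23 + 15 = 71.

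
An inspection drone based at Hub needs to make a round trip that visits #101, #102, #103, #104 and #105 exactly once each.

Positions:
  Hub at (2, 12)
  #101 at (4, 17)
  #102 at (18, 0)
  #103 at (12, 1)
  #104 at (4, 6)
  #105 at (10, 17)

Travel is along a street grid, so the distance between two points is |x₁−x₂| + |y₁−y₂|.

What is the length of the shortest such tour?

With 5 stops there are 5!/2 = 60 distinct round trips (a route and its reverse cost the same).
Hub → #101 → #102 → #103 → #104 → #105 → Hub: 7+31+7+13+17+13 = 88
Hub → #101 → #102 → #103 → #105 → #104 → Hub: 7+31+7+18+17+8 = 88
Hub → #101 → #102 → #104 → #103 → #105 → Hub: 7+31+20+13+18+13 = 102
Hub → #101 → #102 → #104 → #105 → #103 → Hub: 7+31+20+17+18+21 = 114
Hub → #101 → #102 → #105 → #103 → #104 → Hub: 7+31+25+18+13+8 = 102
Hub → #101 → #102 → #105 → #104 → #103 → Hub: 7+31+25+17+13+21 = 114
Hub → #101 → #103 → #102 → #104 → #105 → Hub: 7+24+7+20+17+13 = 88
Hub → #101 → #103 → #102 → #105 → #104 → Hub: 7+24+7+25+17+8 = 88
Hub → #101 → #103 → #104 → #102 → #105 → Hub: 7+24+13+20+25+13 = 102
Hub → #101 → #103 → #104 → #105 → #102 → Hub: 7+24+13+17+25+28 = 114
Hub → #101 → #103 → #105 → #102 → #104 → Hub: 7+24+18+25+20+8 = 102
Hub → #101 → #103 → #105 → #104 → #102 → Hub: 7+24+18+17+20+28 = 114
Hub → #101 → #104 → #102 → #103 → #105 → Hub: 7+11+20+7+18+13 = 76
Hub → #101 → #104 → #102 → #105 → #103 → Hub: 7+11+20+25+18+21 = 102
… (46 more)
Hub → #101 → #105 → #102 → #103 → #104 → Hub: 7+6+25+7+13+8 = 66  ← best
The minimum is 66.
One optimal route: Hub → #101 → #105 → #102 → #103 → #104 → Hub (or its reverse).

66 — the shortest possible round trip.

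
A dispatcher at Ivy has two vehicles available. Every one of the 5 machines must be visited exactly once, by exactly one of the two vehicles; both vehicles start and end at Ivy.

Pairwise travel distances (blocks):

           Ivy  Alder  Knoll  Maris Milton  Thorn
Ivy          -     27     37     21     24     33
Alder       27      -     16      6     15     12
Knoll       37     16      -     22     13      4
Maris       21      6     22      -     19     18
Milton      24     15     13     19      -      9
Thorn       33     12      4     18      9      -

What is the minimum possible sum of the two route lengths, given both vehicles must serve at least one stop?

122 blocks — the smallest possible combined total.

Check every non-empty split of the stops between the two vehicles; for each half take its own optimal tour:
  {Alder} + {Knoll, Maris, Milton, Thorn}: 54 + 80 = 134
  {Knoll} + {Alder, Maris, Milton, Thorn}: 74 + 72 = 146
  {Alder, Knoll} + {Maris, Milton, Thorn}: 80 + 72 = 152
  {Maris} + {Alder, Knoll, Milton, Thorn}: 42 + 80 = 122
  {Alder, Maris} + {Knoll, Milton, Thorn}: 54 + 74 = 128
  {Knoll, Maris} + {Alder, Milton, Thorn}: 80 + 72 = 152
  … (15 splits in total)
Best: vehicle 1 Ivy → Maris → Ivy = 42; vehicle 2 Ivy → Alder → Knoll → Thorn → Milton → Ivy = 80; combined 122.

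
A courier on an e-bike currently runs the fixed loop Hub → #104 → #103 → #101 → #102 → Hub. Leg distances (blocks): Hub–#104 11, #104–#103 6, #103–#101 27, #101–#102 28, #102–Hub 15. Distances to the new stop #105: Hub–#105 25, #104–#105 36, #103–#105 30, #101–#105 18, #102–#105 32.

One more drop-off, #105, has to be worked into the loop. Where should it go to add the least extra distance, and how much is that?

Minimum extra distance: 21 blocks, inserting #105 between #103 and #101.

Insertion cost between consecutive stops i–j is d(i,#105) + d(#105,j) − d(i,j):
  between Hub and #104: 25 + 36 − 11 = 50
  between #104 and #103: 36 + 30 − 6 = 60
  between #103 and #101: 30 + 18 − 27 = 21
  between #101 and #102: 18 + 32 − 28 = 22
  between #102 and Hub: 32 + 25 − 15 = 42
Cheapest insertion is between #103 and #101, adding 21.
New total = 87 + 21 = 108.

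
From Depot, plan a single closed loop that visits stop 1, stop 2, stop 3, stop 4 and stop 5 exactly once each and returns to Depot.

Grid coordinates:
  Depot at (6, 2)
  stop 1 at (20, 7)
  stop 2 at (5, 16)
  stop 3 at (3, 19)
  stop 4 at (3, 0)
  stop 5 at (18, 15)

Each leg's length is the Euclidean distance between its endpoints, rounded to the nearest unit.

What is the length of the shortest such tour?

Minimum total distance: 63.

Depot → stop 1 → stop 2 → stop 3 → stop 4 → stop 5 → Depot: 15+17+4+19+21+18 = 94
Depot → stop 1 → stop 2 → stop 3 → stop 5 → stop 4 → Depot: 15+17+4+16+21+4 = 77
Depot → stop 1 → stop 2 → stop 4 → stop 3 → stop 5 → Depot: 15+17+16+19+16+18 = 101
Depot → stop 1 → stop 2 → stop 4 → stop 5 → stop 3 → Depot: 15+17+16+21+16+17 = 102
Depot → stop 1 → stop 2 → stop 5 → stop 3 → stop 4 → Depot: 15+17+13+16+19+4 = 84
Depot → stop 1 → stop 2 → stop 5 → stop 4 → stop 3 → Depot: 15+17+13+21+19+17 = 102
Depot → stop 1 → stop 3 → stop 2 → stop 4 → stop 5 → Depot: 15+21+4+16+21+18 = 95
Depot → stop 1 → stop 3 → stop 2 → stop 5 → stop 4 → Depot: 15+21+4+13+21+4 = 78
Depot → stop 1 → stop 3 → stop 4 → stop 2 → stop 5 → Depot: 15+21+19+16+13+18 = 102
Depot → stop 1 → stop 3 → stop 4 → stop 5 → stop 2 → Depot: 15+21+19+21+13+14 = 103
Depot → stop 1 → stop 3 → stop 5 → stop 2 → stop 4 → Depot: 15+21+16+13+16+4 = 85
Depot → stop 1 → stop 3 → stop 5 → stop 4 → stop 2 → Depot: 15+21+16+21+16+14 = 103
Depot → stop 1 → stop 4 → stop 2 → stop 3 → stop 5 → Depot: 15+18+16+4+16+18 = 87
Depot → stop 1 → stop 4 → stop 2 → stop 5 → stop 3 → Depot: 15+18+16+13+16+17 = 95
… (46 more)
Depot → stop 1 → stop 5 → stop 2 → stop 3 → stop 4 → Depot: 15+8+13+4+19+4 = 63  ← best
The minimum is 63.
One optimal route: Depot → stop 1 → stop 5 → stop 2 → stop 3 → stop 4 → Depot (or its reverse).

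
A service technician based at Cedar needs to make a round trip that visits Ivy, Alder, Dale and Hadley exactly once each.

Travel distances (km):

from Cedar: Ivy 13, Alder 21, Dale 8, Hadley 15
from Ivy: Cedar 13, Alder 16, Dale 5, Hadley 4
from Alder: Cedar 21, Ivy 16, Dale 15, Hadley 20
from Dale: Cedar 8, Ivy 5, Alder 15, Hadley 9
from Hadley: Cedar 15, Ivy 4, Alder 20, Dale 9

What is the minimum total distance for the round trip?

There are 12 distinct closed tours to check (reversals are equivalent).
Cedar → Ivy → Alder → Dale → Hadley → Cedar: 13+16+15+9+15 = 68
Cedar → Ivy → Alder → Hadley → Dale → Cedar: 13+16+20+9+8 = 66
Cedar → Ivy → Dale → Alder → Hadley → Cedar: 13+5+15+20+15 = 68
Cedar → Ivy → Dale → Hadley → Alder → Cedar: 13+5+9+20+21 = 68
Cedar → Ivy → Hadley → Alder → Dale → Cedar: 13+4+20+15+8 = 60
Cedar → Ivy → Hadley → Dale → Alder → Cedar: 13+4+9+15+21 = 62
Cedar → Alder → Ivy → Dale → Hadley → Cedar: 21+16+5+9+15 = 66
Cedar → Alder → Ivy → Hadley → Dale → Cedar: 21+16+4+9+8 = 58
Cedar → Alder → Dale → Ivy → Hadley → Cedar: 21+15+5+4+15 = 60
Cedar → Alder → Hadley → Ivy → Dale → Cedar: 21+20+4+5+8 = 58
Cedar → Dale → Ivy → Alder → Hadley → Cedar: 8+5+16+20+15 = 64
Cedar → Dale → Alder → Ivy → Hadley → Cedar: 8+15+16+4+15 = 58
The minimum is 58.
One optimal route: Cedar → Alder → Ivy → Hadley → Dale → Cedar (or its reverse).

Minimum total distance: 58 km.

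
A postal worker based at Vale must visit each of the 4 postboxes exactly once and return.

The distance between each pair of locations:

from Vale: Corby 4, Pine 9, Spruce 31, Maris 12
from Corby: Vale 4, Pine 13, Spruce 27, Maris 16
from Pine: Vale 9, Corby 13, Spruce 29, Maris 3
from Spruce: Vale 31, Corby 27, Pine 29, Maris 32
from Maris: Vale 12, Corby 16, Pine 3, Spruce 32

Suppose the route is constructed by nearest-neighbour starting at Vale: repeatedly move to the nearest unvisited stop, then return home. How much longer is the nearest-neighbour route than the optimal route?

Vale: Corby=4, Pine=9, Maris=12, Spruce=31 ⇒ Corby
Corby: Pine=13, Maris=16, Spruce=27 ⇒ Pine
Pine: Maris=3, Spruce=29 ⇒ Maris
Maris: Spruce=32 ⇒ Spruce
NN route Vale → Corby → Pine → Maris → Spruce → Vale costs 83.
Optimal: Vale → Corby → Spruce → Pine → Maris → Vale costs 75 (by enumerating all 12 distinct tours).
Excess = 83 − 75 = 8.

8 longer than the optimal tour.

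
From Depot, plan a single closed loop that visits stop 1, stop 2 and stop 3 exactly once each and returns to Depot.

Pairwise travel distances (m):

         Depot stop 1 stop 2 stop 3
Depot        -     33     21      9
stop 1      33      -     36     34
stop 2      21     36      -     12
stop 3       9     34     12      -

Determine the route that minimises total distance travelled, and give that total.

Depot - stop 1 - stop 2 - stop 3 - Depot: 33+36+12+9 = 90
Depot - stop 1 - stop 3 - stop 2 - Depot: 33+34+12+21 = 100
Depot - stop 2 - stop 1 - stop 3 - Depot: 21+36+34+9 = 100
The minimum is 90.
One optimal route: Depot → stop 1 → stop 2 → stop 3 → Depot (or its reverse).

Minimum total distance: 90 m.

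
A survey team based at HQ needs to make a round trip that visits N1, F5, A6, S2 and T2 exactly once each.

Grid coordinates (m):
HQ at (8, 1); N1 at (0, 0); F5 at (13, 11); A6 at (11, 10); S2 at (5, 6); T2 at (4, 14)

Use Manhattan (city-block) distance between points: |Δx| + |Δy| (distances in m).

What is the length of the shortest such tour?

Shortest round trip = 56 m.

HQ-N1-F5-A6-S2-T2-HQ: 9+24+3+10+9+17 = 72
HQ-N1-F5-A6-T2-S2-HQ: 9+24+3+11+9+8 = 64
HQ-N1-F5-S2-A6-T2-HQ: 9+24+13+10+11+17 = 84
HQ-N1-F5-S2-T2-A6-HQ: 9+24+13+9+11+12 = 78
HQ-N1-F5-T2-A6-S2-HQ: 9+24+12+11+10+8 = 74
HQ-N1-F5-T2-S2-A6-HQ: 9+24+12+9+10+12 = 76
HQ-N1-A6-F5-S2-T2-HQ: 9+21+3+13+9+17 = 72
HQ-N1-A6-F5-T2-S2-HQ: 9+21+3+12+9+8 = 62
HQ-N1-A6-S2-F5-T2-HQ: 9+21+10+13+12+17 = 82
HQ-N1-A6-S2-T2-F5-HQ: 9+21+10+9+12+15 = 76
HQ-N1-A6-T2-F5-S2-HQ: 9+21+11+12+13+8 = 74
HQ-N1-A6-T2-S2-F5-HQ: 9+21+11+9+13+15 = 78
HQ-N1-S2-F5-A6-T2-HQ: 9+11+13+3+11+17 = 64
HQ-N1-S2-F5-T2-A6-HQ: 9+11+13+12+11+12 = 68
… (46 more)
HQ-N1-S2-T2-F5-A6-HQ: 9+11+9+12+3+12 = 56  ← best
The minimum is 56.
One optimal route: HQ → N1 → S2 → T2 → F5 → A6 → HQ (or its reverse).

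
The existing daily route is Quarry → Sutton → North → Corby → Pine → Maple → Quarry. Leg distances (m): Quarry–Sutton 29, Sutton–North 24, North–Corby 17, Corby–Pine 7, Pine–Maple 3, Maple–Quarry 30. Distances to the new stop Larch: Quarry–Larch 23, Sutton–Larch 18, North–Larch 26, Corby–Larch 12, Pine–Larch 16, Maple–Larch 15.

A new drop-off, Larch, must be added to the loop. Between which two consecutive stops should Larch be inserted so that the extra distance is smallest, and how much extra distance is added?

Insertion cost between consecutive stops i–j is d(i,Larch) + d(Larch,j) − d(i,j):
  between Quarry and Sutton: 23 + 18 − 29 = 12
  between Sutton and North: 18 + 26 − 24 = 20
  between North and Corby: 26 + 12 − 17 = 21
  between Corby and Pine: 12 + 16 − 7 = 21
  between Pine and Maple: 16 + 15 − 3 = 28
  between Maple and Quarry: 15 + 23 − 30 = 8
Cheapest insertion is between Maple and Quarry, adding 8.
New total = 110 + 8 = 118.

Adding 8 m by placing Larch on the Maple–Quarry leg.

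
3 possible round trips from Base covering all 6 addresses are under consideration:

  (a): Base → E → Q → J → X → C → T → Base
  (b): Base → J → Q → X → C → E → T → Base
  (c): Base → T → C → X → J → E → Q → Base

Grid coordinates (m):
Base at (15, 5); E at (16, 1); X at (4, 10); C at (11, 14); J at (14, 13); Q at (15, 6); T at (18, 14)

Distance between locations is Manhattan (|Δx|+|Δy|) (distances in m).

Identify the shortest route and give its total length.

(a): 5 + 6 + 8 + 13 + 11 + 7 + 12 = 62
(b): 9 + 8 + 15 + 11 + 18 + 15 + 12 = 88
(c): 12 + 7 + 11 + 13 + 14 + 6 + 1 = 64

Shortest is (a), total 62 m.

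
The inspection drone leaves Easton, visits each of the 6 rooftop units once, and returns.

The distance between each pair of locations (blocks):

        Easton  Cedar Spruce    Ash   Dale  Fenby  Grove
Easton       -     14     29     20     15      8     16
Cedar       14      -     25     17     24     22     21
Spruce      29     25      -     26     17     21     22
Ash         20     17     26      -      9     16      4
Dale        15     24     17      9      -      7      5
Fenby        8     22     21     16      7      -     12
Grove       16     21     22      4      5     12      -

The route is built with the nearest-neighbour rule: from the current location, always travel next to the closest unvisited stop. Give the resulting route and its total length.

95 blocks along Easton → Fenby → Dale → Grove → Ash → Cedar → Spruce → Easton.

Easton → [Fenby:8 / Cedar:14 / Dale:15 / Grove:16 / Ash:20 / Spruce:29] → Fenby (8)
Fenby → [Dale:7 / Grove:12 / Ash:16 / Spruce:21 / Cedar:22] → Dale (7)
Dale → [Grove:5 / Ash:9 / Spruce:17 / Cedar:24] → Grove (5)
Grove → [Ash:4 / Cedar:21 / Spruce:22] → Ash (4)
Ash → [Cedar:17 / Spruce:26] → Cedar (17)
Cedar → [Spruce:25] → Spruce (25)
Return Spruce→Easton: 29.
Total = 8 + 7 + 5 + 4 + 17 + 25 + 29 = 95.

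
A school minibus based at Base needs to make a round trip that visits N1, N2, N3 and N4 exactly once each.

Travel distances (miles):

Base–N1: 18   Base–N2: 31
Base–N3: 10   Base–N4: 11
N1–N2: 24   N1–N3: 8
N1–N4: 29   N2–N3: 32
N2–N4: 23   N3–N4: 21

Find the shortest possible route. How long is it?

Minimum total distance: 76 miles.

Base → N1 → N2 → N3 → N4 → Base: 18+24+32+21+11 = 106
Base → N1 → N2 → N4 → N3 → Base: 18+24+23+21+10 = 96
Base → N1 → N3 → N2 → N4 → Base: 18+8+32+23+11 = 92
Base → N1 → N3 → N4 → N2 → Base: 18+8+21+23+31 = 101
Base → N1 → N4 → N2 → N3 → Base: 18+29+23+32+10 = 112
Base → N1 → N4 → N3 → N2 → Base: 18+29+21+32+31 = 131
Base → N2 → N1 → N3 → N4 → Base: 31+24+8+21+11 = 95
Base → N2 → N1 → N4 → N3 → Base: 31+24+29+21+10 = 115
Base → N2 → N3 → N1 → N4 → Base: 31+32+8+29+11 = 111
Base → N2 → N4 → N1 → N3 → Base: 31+23+29+8+10 = 101
Base → N3 → N1 → N2 → N4 → Base: 10+8+24+23+11 = 76
Base → N3 → N2 → N1 → N4 → Base: 10+32+24+29+11 = 106
The minimum is 76.
One optimal route: Base → N3 → N1 → N2 → N4 → Base (or its reverse).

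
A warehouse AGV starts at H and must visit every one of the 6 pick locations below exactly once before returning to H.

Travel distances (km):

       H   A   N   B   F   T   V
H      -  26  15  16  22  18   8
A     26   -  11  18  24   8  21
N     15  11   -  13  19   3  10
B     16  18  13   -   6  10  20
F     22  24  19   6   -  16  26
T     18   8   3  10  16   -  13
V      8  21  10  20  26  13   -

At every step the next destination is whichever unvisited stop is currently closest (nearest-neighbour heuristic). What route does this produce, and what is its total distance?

75 km along H → V → N → T → A → B → F → H.

H → [V:8 / N:15 / B:16 / T:18 / F:22 / A:26] → V (8)
V → [N:10 / T:13 / B:20 / A:21 / F:26] → N (10)
N → [T:3 / A:11 / B:13 / F:19] → T (3)
T → [A:8 / B:10 / F:16] → A (8)
A → [B:18 / F:24] → B (18)
B → [F:6] → F (6)
Return F→H: 22.
Total = 8 + 10 + 3 + 8 + 18 + 6 + 22 = 75.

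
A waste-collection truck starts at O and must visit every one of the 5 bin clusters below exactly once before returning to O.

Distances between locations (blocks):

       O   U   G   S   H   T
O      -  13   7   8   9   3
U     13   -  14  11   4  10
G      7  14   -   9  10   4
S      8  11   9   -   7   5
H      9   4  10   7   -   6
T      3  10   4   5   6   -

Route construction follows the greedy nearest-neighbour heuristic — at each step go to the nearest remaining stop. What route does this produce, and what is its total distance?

Total distance 40 blocks via the nearest-neighbour route O → T → G → S → H → U → O.

O → [T:3 / G:7 / S:8 / H:9 / U:13] → T (3)
T → [G:4 / S:5 / H:6 / U:10] → G (4)
G → [S:9 / H:10 / U:14] → S (9)
S → [H:7 / U:11] → H (7)
H → [U:4] → U (4)
Return U→O: 13.
Total = 3 + 4 + 9 + 7 + 4 + 13 = 40.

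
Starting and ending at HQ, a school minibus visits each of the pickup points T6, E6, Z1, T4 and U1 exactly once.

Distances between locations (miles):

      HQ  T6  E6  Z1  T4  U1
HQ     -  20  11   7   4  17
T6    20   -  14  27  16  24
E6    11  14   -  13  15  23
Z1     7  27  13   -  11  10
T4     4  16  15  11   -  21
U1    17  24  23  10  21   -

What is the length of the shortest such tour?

There are 60 distinct closed tours to check (reversals are equivalent).
HQ - T6 - E6 - Z1 - T4 - U1 - HQ: 20+14+13+11+21+17 = 96
HQ - T6 - E6 - Z1 - U1 - T4 - HQ: 20+14+13+10+21+4 = 82
HQ - T6 - E6 - T4 - Z1 - U1 - HQ: 20+14+15+11+10+17 = 87
HQ - T6 - E6 - T4 - U1 - Z1 - HQ: 20+14+15+21+10+7 = 87
HQ - T6 - E6 - U1 - Z1 - T4 - HQ: 20+14+23+10+11+4 = 82
HQ - T6 - E6 - U1 - T4 - Z1 - HQ: 20+14+23+21+11+7 = 96
HQ - T6 - Z1 - E6 - T4 - U1 - HQ: 20+27+13+15+21+17 = 113
HQ - T6 - Z1 - E6 - U1 - T4 - HQ: 20+27+13+23+21+4 = 108
HQ - T6 - Z1 - T4 - E6 - U1 - HQ: 20+27+11+15+23+17 = 113
HQ - T6 - Z1 - T4 - U1 - E6 - HQ: 20+27+11+21+23+11 = 113
HQ - T6 - Z1 - U1 - E6 - T4 - HQ: 20+27+10+23+15+4 = 99
HQ - T6 - Z1 - U1 - T4 - E6 - HQ: 20+27+10+21+15+11 = 104
HQ - T6 - T4 - E6 - Z1 - U1 - HQ: 20+16+15+13+10+17 = 91
HQ - T6 - T4 - E6 - U1 - Z1 - HQ: 20+16+15+23+10+7 = 91
… (46 more)
HQ - E6 - T6 - U1 - Z1 - T4 - HQ: 11+14+24+10+11+4 = 74  ← best
The minimum is 74.
One optimal route: HQ → E6 → T6 → U1 → Z1 → T4 → HQ (or its reverse).

Minimum total distance: 74 miles.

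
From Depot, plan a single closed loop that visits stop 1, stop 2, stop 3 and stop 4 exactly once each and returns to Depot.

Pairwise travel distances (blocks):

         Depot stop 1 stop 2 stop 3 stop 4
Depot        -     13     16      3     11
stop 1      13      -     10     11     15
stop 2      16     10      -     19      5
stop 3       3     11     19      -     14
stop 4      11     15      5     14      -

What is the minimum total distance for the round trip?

40 blocks — the shortest possible round trip.

There are 12 distinct closed tours to check (reversals are equivalent).
Depot - stop 1 - stop 2 - stop 3 - stop 4 - Depot: 13+10+19+14+11 = 67
Depot - stop 1 - stop 2 - stop 4 - stop 3 - Depot: 13+10+5+14+3 = 45
Depot - stop 1 - stop 3 - stop 2 - stop 4 - Depot: 13+11+19+5+11 = 59
Depot - stop 1 - stop 3 - stop 4 - stop 2 - Depot: 13+11+14+5+16 = 59
Depot - stop 1 - stop 4 - stop 2 - stop 3 - Depot: 13+15+5+19+3 = 55
Depot - stop 1 - stop 4 - stop 3 - stop 2 - Depot: 13+15+14+19+16 = 77
Depot - stop 2 - stop 1 - stop 3 - stop 4 - Depot: 16+10+11+14+11 = 62
Depot - stop 2 - stop 1 - stop 4 - stop 3 - Depot: 16+10+15+14+3 = 58
Depot - stop 2 - stop 3 - stop 1 - stop 4 - Depot: 16+19+11+15+11 = 72
Depot - stop 2 - stop 4 - stop 1 - stop 3 - Depot: 16+5+15+11+3 = 50
Depot - stop 3 - stop 1 - stop 2 - stop 4 - Depot: 3+11+10+5+11 = 40
Depot - stop 3 - stop 2 - stop 1 - stop 4 - Depot: 3+19+10+15+11 = 58
The minimum is 40.
One optimal route: Depot → stop 3 → stop 1 → stop 2 → stop 4 → Depot (or its reverse).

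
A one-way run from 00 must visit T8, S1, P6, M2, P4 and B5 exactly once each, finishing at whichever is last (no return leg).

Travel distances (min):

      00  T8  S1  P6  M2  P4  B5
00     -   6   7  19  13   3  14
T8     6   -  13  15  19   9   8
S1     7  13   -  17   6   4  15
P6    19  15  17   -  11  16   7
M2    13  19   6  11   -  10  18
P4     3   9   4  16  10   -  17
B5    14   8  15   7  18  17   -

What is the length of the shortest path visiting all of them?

39 min — the minimum one-way total.

There are 6! = 720 possible orderings.
00 - T8 - S1 - P6 - M2 - P4 - B5: 6+13+17+11+10+17 = 74
00 - T8 - S1 - P6 - M2 - B5 - P4: 6+13+17+11+18+17 = 82
00 - T8 - S1 - P6 - P4 - M2 - B5: 6+13+17+16+10+18 = 80
00 - T8 - S1 - P6 - P4 - B5 - M2: 6+13+17+16+17+18 = 87
00 - T8 - S1 - P6 - B5 - M2 - P4: 6+13+17+7+18+10 = 71
00 - T8 - S1 - P6 - B5 - P4 - M2: 6+13+17+7+17+10 = 70
00 - T8 - S1 - M2 - P6 - P4 - B5: 6+13+6+11+16+17 = 69
00 - T8 - S1 - M2 - P6 - B5 - P4: 6+13+6+11+7+17 = 60
… (712 more)
00 - P4 - S1 - M2 - P6 - B5 - T8: 3+4+6+11+7+8 = 39  ← best
The minimum is 39.
One shortest path: 00 → P4 → S1 → M2 → P6 → B5 → T8.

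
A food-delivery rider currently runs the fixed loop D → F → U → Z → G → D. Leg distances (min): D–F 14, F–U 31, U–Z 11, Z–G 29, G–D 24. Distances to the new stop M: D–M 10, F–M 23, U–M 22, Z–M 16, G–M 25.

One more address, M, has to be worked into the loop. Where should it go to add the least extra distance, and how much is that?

Adding 11 min by placing M on the G–D leg.

Insertion cost between consecutive stops i–j is d(i,M) + d(M,j) − d(i,j):
  between D and F: 10 + 23 − 14 = 19
  between F and U: 23 + 22 − 31 = 14
  between U and Z: 22 + 16 − 11 = 27
  between Z and G: 16 + 25 − 29 = 12
  between G and D: 25 + 10 − 24 = 11
Cheapest insertion is between G and D, adding 11.
New total = 109 + 11 = 120.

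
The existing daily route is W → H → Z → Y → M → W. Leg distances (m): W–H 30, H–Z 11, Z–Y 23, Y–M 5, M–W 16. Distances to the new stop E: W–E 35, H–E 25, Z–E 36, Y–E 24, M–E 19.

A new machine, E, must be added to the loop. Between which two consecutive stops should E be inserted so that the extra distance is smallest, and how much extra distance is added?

Insertion cost between consecutive stops i–j is d(i,E) + d(E,j) − d(i,j):
  between W and H: 35 + 25 − 30 = 30
  between H and Z: 25 + 36 − 11 = 50
  between Z and Y: 36 + 24 − 23 = 37
  between Y and M: 24 + 19 − 5 = 38
  between M and W: 19 + 35 − 16 = 38
Cheapest insertion is between W and H, adding 30.
New total = 85 + 30 = 115.

+30 m — insert E between W and H.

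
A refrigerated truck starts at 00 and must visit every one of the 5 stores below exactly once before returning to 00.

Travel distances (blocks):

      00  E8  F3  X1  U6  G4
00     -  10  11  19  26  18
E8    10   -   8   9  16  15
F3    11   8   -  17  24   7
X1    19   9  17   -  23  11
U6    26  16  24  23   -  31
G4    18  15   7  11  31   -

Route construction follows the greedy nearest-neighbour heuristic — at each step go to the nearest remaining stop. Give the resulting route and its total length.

Total distance 85 blocks via the nearest-neighbour route 00 → E8 → F3 → G4 → X1 → U6 → 00.

From 00: distances to unvisited — E8=10, F3=11, G4=18, X1=19, U6=26. Nearest is E8 (10).
From E8: distances to unvisited — F3=8, X1=9, G4=15, U6=16. Nearest is F3 (8).
From F3: distances to unvisited — G4=7, X1=17, U6=24. Nearest is G4 (7).
From G4: distances to unvisited — X1=11, U6=31. Nearest is X1 (11).
From X1: distances to unvisited — U6=23. Nearest is U6 (23).
Return U6→00: 26.
Total = 10 + 8 + 7 + 11 + 23 + 26 = 85.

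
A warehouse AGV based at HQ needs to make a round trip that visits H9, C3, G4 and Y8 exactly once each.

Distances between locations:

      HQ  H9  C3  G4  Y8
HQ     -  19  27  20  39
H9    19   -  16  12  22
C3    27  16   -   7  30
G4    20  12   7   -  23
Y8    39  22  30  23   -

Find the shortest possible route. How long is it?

HQ→H9→C3→G4→Y8→HQ: 19+16+7+23+39 = 104
HQ→H9→C3→Y8→G4→HQ: 19+16+30+23+20 = 108
HQ→H9→G4→C3→Y8→HQ: 19+12+7+30+39 = 107
HQ→H9→G4→Y8→C3→HQ: 19+12+23+30+27 = 111
HQ→H9→Y8→C3→G4→HQ: 19+22+30+7+20 = 98
HQ→H9→Y8→G4→C3→HQ: 19+22+23+7+27 = 98
HQ→C3→H9→G4→Y8→HQ: 27+16+12+23+39 = 117
HQ→C3→H9→Y8→G4→HQ: 27+16+22+23+20 = 108
HQ→C3→G4→H9→Y8→HQ: 27+7+12+22+39 = 107
HQ→C3→Y8→H9→G4→HQ: 27+30+22+12+20 = 111
HQ→G4→H9→C3→Y8→HQ: 20+12+16+30+39 = 117
HQ→G4→C3→H9→Y8→HQ: 20+7+16+22+39 = 104
The minimum is 98.
One optimal route: HQ → H9 → Y8 → C3 → G4 → HQ (or its reverse).

Minimum total distance: 98.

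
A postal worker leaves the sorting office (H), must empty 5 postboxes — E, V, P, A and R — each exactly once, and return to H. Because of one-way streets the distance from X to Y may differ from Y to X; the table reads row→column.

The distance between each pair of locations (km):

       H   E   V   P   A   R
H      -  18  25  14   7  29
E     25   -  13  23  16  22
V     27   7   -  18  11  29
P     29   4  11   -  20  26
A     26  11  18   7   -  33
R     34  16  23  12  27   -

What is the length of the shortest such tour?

88 km — the shortest possible round trip.

H - E - V - P - A - R - H: 18+13+18+20+33+34 = 136
H - E - V - P - R - A - H: 18+13+18+26+27+26 = 128
H - E - V - A - P - R - H: 18+13+11+7+26+34 = 109
H - E - V - A - R - P - H: 18+13+11+33+12+29 = 116
H - E - V - R - P - A - H: 18+13+29+12+20+26 = 118
H - E - V - R - A - P - H: 18+13+29+27+7+29 = 123
H - E - P - V - A - R - H: 18+23+11+11+33+34 = 130
H - E - P - V - R - A - H: 18+23+11+29+27+26 = 134
H - E - P - A - V - R - H: 18+23+20+18+29+34 = 142
H - E - P - A - R - V - H: 18+23+20+33+23+27 = 144
H - E - P - R - V - A - H: 18+23+26+23+11+26 = 127
H - E - P - R - A - V - H: 18+23+26+27+18+27 = 139
H - E - A - V - P - R - H: 18+16+18+18+26+34 = 130
H - E - A - V - R - P - H: 18+16+18+29+12+29 = 122
… (106 more)
H - A - P - V - E - R - H: 7+7+11+7+22+34 = 88  ← best
The minimum is 88.
One optimal route: H → A → P → V → E → R → H.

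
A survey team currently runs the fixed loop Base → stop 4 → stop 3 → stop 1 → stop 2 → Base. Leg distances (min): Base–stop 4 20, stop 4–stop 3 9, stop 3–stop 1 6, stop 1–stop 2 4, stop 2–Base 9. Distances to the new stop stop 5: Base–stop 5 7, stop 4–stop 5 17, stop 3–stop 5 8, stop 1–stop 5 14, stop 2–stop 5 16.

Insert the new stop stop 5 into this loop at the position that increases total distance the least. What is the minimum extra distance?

Insertion cost between consecutive stops i–j is d(i,stop 5) + d(stop 5,j) − d(i,j):
  between Base and stop 4: 7 + 17 − 20 = 4
  between stop 4 and stop 3: 17 + 8 − 9 = 16
  between stop 3 and stop 1: 8 + 14 − 6 = 16
  between stop 1 and stop 2: 14 + 16 − 4 = 26
  between stop 2 and Base: 16 + 7 − 9 = 14
Cheapest insertion is between Base and stop 4, adding 4.
New total = 48 + 4 = 52.

Minimum extra distance: 4 min, inserting stop 5 between Base and stop 4.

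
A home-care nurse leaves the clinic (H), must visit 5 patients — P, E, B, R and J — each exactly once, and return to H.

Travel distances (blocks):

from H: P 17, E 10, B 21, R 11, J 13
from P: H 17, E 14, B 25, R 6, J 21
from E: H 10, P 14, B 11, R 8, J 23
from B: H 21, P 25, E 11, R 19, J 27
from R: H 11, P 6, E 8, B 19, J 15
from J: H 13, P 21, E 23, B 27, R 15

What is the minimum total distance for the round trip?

There are 60 distinct closed tours to check (reversals are equivalent).
H - P - E - B - R - J - H: 17+14+11+19+15+13 = 89
H - P - E - B - J - R - H: 17+14+11+27+15+11 = 95
H - P - E - R - B - J - H: 17+14+8+19+27+13 = 98
H - P - E - R - J - B - H: 17+14+8+15+27+21 = 102
H - P - E - J - B - R - H: 17+14+23+27+19+11 = 111
H - P - E - J - R - B - H: 17+14+23+15+19+21 = 109
H - P - B - E - R - J - H: 17+25+11+8+15+13 = 89
H - P - B - E - J - R - H: 17+25+11+23+15+11 = 102
H - P - B - R - E - J - H: 17+25+19+8+23+13 = 105
H - P - B - R - J - E - H: 17+25+19+15+23+10 = 109
H - P - B - J - E - R - H: 17+25+27+23+8+11 = 111
H - P - B - J - R - E - H: 17+25+27+15+8+10 = 102
H - P - R - E - B - J - H: 17+6+8+11+27+13 = 82
H - P - R - E - J - B - H: 17+6+8+23+27+21 = 102
… (46 more)
H - E - B - P - R - J - H: 10+11+25+6+15+13 = 80  ← best
The minimum is 80.
One optimal route: H → E → B → P → R → J → H (or its reverse).

Minimum total distance: 80 blocks.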